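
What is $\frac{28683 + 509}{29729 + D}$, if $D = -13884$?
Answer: $\frac{29192}{15845} \approx 1.8423$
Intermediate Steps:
$\frac{28683 + 509}{29729 + D} = \frac{28683 + 509}{29729 - 13884} = \frac{29192}{15845}$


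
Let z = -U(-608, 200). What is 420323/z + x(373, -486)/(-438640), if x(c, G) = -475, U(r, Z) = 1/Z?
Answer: -7374819228705/87728 ≈ -8.4065e+7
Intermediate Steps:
z = -1/200 ≈ -0.0050000
420323/z + x(373, -486)/(-438640) = 420323/(-1/200) - 475/(-438640) = 420323*(-200) - 475*(-1/438640) = -84064600 + 95/87728 = -7374819228705/87728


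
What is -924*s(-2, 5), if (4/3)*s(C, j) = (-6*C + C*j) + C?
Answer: 0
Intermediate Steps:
s(C, j) = -15*C/4 + 3*C*j/4 (s(C, j) = 3*((-6*C + C*j) + C)/4 = 3*(-5*C + C*j)/4 = -15*C/4 + 3*C*j/4)
-924*s(-2, 5) = -693*(-2)*(-5 + 5) = -693*(-2)*0 = -924*0 = 0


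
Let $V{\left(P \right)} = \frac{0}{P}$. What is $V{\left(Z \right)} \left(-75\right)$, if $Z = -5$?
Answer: $0$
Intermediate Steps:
$V{\left(P \right)} = 0$
$V{\left(Z \right)} \left(-75\right) = 0 \left(-75\right) = 0$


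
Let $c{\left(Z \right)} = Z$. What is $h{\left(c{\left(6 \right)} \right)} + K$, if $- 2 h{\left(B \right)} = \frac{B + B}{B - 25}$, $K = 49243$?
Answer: $\frac{935623}{19} \approx 49243.0$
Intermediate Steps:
$h{\left(B \right)} = - \frac{B}{-25 + B}$ ($h{\left(B \right)} = - \frac{\left(B + B\right) \frac{1}{B - 25}}{2} = - \frac{2 B \frac{1}{-25 + B}}{2} = - \frac{B}{-25 + B}$)
$h{\left(c{\left(6 \right)} \right)} + K = \left(-1\right) 6 \frac{1}{-25 + 6} + 49243 = \left(-1\right) 6 \frac{1}{-19} + 49243 = \left(-1\right) 6 \left(- \frac{1}{19}\right) + 49243 = \frac{6}{19} + 49243 = \frac{935623}{19}$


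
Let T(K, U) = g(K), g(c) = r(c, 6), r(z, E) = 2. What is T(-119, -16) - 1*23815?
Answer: -23813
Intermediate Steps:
g(c) = 2
T(K, U) = 2
T(-119, -16) - 1*23815 = 2 - 1*23815 = 2 - 23815 = -23813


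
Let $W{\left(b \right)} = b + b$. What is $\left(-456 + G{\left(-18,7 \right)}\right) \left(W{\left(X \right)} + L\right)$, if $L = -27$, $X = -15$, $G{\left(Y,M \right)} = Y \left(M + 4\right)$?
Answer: $37278$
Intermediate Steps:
$G{\left(Y,M \right)} = Y \left(4 + M\right)$
$W{\left(b \right)} = 2 b$
$\left(-456 + G{\left(-18,7 \right)}\right) \left(W{\left(X \right)} + L\right) = \left(-456 - 18 \left(4 + 7\right)\right) \left(2 \left(-15\right) - 27\right) = \left(-456 - 198\right) \left(-30 - 27\right) = \left(-456 - 198\right) \left(-57\right) = \left(-654\right) \left(-57\right) = 37278$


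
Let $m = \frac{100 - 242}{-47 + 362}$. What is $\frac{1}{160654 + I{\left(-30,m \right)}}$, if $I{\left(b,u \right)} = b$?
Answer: $\frac{1}{160624} \approx 6.2257 \cdot 10^{-6}$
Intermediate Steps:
$m = - \frac{142}{315} \approx -0.45079$
$\frac{1}{160654 + I{\left(-30,m \right)}} = \frac{1}{160654 - 30} = \frac{1}{160624}$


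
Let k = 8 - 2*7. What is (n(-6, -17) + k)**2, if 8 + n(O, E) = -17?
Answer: 961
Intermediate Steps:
k = -6 (k = 8 - 14 = -6)
n(O, E) = -25 (n(O, E) = -8 - 17 = -25)
(n(-6, -17) + k)**2 = (-25 - 6)**2 = (-31)**2 = 961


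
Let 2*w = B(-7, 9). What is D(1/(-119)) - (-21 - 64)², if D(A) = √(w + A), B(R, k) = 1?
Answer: -7225 + 3*√3094/238 ≈ -7224.3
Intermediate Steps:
w = ½ (w = (½)*1 = ½ ≈ 0.50000)
D(A) = √(½ + A)
D(1/(-119)) - (-21 - 64)² = √(2 + 4/(-119))/2 - (-21 - 64)² = √(2 + 4*(-1/119))/2 - 1*(-85)² = √(2 - 4/119)/2 - 1*7225 = √(234/119)/2 - 7225 = (3*√3094/119)/2 - 7225 = 3*√3094/238 - 7225 = -7225 + 3*√3094/238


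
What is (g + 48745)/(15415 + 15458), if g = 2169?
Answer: 50914/30873 ≈ 1.6491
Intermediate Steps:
(g + 48745)/(15415 + 15458) = (2169 + 48745)/(15415 + 15458) = 50914/30873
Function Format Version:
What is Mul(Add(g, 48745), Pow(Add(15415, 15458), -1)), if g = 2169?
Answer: Rational(50914, 30873) ≈ 1.6491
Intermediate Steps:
Mul(Add(g, 48745), Pow(Add(15415, 15458), -1)) = Mul(Add(2169, 48745), Pow(Add(15415, 15458), -1)) = Mul(50914, Pow(30873, -1)) = Mul(50914, Rational(1, 30873)) = Rational(50914, 30873)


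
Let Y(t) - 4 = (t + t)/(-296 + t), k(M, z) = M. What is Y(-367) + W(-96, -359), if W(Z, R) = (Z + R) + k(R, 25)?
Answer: -536296/663 ≈ -808.89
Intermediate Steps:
Y(t) = 4 + 2*t/(-296 + t) (Y(t) = 4 + (t + t)/(-296 + t) = 4 + (2*t)/(-296 + t) = 4 + 2*t/(-296 + t))
W(Z, R) = Z + 2*R (W(Z, R) = (Z + R) + R = (R + Z) + R = Z + 2*R)
Y(-367) + W(-96, -359) = 2*(-592 + 3*(-367))/(-296 - 367) + (-96 + 2*(-359)) = 2*(-592 - 1101)/(-663) + (-96 - 718) = 2*(-1/663)*(-1693) - 814 = 3386/663 - 814 = -536296/663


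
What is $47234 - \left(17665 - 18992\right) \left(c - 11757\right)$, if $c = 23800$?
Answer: $16028295$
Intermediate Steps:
$47234 - \left(17665 - 18992\right) \left(c - 11757\right) = 47234 - \left(17665 - 18992\right) \left(23800 - 11757\right) = 47234 - \left(-1327\right) 12043 = 47234 - -15981061 = 47234 + 15981061 = 16028295$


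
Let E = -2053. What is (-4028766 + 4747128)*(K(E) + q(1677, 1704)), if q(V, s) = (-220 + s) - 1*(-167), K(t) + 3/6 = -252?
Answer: 1004629257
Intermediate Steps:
K(t) = -505/2 (K(t) = -½ - 252 = -505/2)
q(V, s) = -53 + s (q(V, s) = (-220 + s) + 167 = -53 + s)
(-4028766 + 4747128)*(K(E) + q(1677, 1704)) = (-4028766 + 4747128)*(-505/2 + (-53 + 1704)) = 718362*(-505/2 + 1651) = 718362*(2797/2) = 1004629257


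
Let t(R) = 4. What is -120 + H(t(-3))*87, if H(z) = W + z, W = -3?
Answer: -33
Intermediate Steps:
H(z) = -3 + z
-120 + H(t(-3))*87 = -120 + (-3 + 4)*87 = -120 + 1*87 = -120 + 87 = -33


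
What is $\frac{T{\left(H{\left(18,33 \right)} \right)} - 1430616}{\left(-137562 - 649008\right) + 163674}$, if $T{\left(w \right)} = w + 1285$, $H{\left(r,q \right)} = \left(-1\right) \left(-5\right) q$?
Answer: $\frac{714583}{311448} \approx 2.2944$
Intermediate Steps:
$H{\left(r,q \right)} = 5 q$
$T{\left(w \right)} = 1285 + w$
$\frac{T{\left(H{\left(18,33 \right)} \right)} - 1430616}{\left(-137562 - 649008\right) + 163674} = \frac{\left(1285 + 5 \cdot 33\right) - 1430616}{\left(-137562 - 649008\right) + 163674} = \frac{\left(1285 + 165\right) - 1430616}{\left(-137562 - 649008\right) + 163674} = \frac{1450 - 1430616}{-786570 + 163674} = - \frac{1429166}{-622896} = \left(-1429166\right) \left(- \frac{1}{622896}\right) = \frac{714583}{311448}$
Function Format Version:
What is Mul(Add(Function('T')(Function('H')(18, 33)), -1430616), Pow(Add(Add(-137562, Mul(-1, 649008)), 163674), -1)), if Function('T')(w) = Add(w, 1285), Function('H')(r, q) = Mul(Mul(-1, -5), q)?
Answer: Rational(714583, 311448) ≈ 2.2944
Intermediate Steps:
Function('H')(r, q) = Mul(5, q)
Function('T')(w) = Add(1285, w)
Mul(Add(Function('T')(Function('H')(18, 33)), -1430616), Pow(Add(Add(-137562, Mul(-1, 649008)), 163674), -1)) = Mul(Add(Add(1285, Mul(5, 33)), -1430616), Pow(Add(Add(-137562, Mul(-1, 649008)), 163674), -1)) = Mul(Add(Add(1285, 165), -1430616), Pow(Add(Add(-137562, -649008), 163674), -1)) = Mul(Add(1450, -1430616), Pow(Add(-786570, 163674), -1)) = Mul(-1429166, Pow(-622896, -1)) = Mul(-1429166, Rational(-1, 622896)) = Rational(714583, 311448)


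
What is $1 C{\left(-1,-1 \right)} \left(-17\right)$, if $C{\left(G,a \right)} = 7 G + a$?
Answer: $136$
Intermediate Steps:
$C{\left(G,a \right)} = a + 7 G$
$1 C{\left(-1,-1 \right)} \left(-17\right) = 1 \left(-1 + 7 \left(-1\right)\right) \left(-17\right) = 1 \left(-1 - 7\right) \left(-17\right) = 1 \left(-8\right) \left(-17\right) = \left(-8\right) \left(-17\right) = 136$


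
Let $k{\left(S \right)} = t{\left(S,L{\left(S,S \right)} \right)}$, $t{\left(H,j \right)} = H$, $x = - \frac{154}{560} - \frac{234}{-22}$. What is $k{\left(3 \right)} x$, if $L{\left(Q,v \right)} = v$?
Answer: $\frac{13677}{440} \approx 31.084$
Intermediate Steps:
$x = \frac{4559}{440}$ ($x = \left(-154\right) \frac{1}{560} - - \frac{117}{11} = - \frac{11}{40} + \frac{117}{11} = \frac{4559}{440} \approx 10.361$)
$k{\left(S \right)} = S$
$k{\left(3 \right)} x = 3 \cdot \frac{4559}{440} = \frac{13677}{440}$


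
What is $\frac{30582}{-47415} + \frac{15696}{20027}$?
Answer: $\frac{43920042}{316526735} \approx 0.13876$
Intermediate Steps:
$\frac{30582}{-47415} + \frac{15696}{20027} = 30582 \left(- \frac{1}{47415}\right) + 15696 \cdot \frac{1}{20027} = - \frac{10194}{15805} + \frac{15696}{20027} = \frac{43920042}{316526735}$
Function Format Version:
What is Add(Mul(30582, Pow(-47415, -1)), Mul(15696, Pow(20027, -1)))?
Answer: Rational(43920042, 316526735) ≈ 0.13876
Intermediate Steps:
Add(Mul(30582, Pow(-47415, -1)), Mul(15696, Pow(20027, -1))) = Add(Mul(30582, Rational(-1, 47415)), Mul(15696, Rational(1, 20027))) = Add(Rational(-10194, 15805), Rational(15696, 20027)) = Rational(43920042, 316526735)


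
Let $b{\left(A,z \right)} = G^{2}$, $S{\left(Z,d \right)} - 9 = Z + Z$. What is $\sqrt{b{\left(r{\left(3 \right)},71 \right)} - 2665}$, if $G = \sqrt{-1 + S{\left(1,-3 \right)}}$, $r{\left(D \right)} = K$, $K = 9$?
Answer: $3 i \sqrt{295} \approx 51.527 i$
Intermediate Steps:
$r{\left(D \right)} = 9$
$S{\left(Z,d \right)} = 9 + 2 Z$ ($S{\left(Z,d \right)} = 9 + \left(Z + Z\right) = 9 + 2 Z$)
$G = \sqrt{10}$ ($G = \sqrt{-1 + \left(9 + 2 \cdot 1\right)} = \sqrt{-1 + \left(9 + 2\right)} = \sqrt{-1 + 11} = \sqrt{10} \approx 3.1623$)
$b{\left(A,z \right)} = 10$ ($b{\left(A,z \right)} = \left(\sqrt{10}\right)^{2} = 10$)
$\sqrt{b{\left(r{\left(3 \right)},71 \right)} - 2665} = \sqrt{10 - 2665} = \sqrt{-2655} = 3 i \sqrt{295}$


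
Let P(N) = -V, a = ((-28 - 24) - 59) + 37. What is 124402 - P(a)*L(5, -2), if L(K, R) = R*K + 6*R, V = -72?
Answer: 125986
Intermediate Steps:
a = -74 (a = (-52 - 59) + 37 = -111 + 37 = -74)
L(K, R) = 6*R + K*R (L(K, R) = K*R + 6*R = 6*R + K*R)
P(N) = 72 (P(N) = -1*(-72) = 72)
124402 - P(a)*L(5, -2) = 124402 - 72*(-2*(6 + 5)) = 124402 - 72*(-2*11) = 124402 - 72*(-22) = 124402 - 1*(-1584) = 124402 + 1584 = 125986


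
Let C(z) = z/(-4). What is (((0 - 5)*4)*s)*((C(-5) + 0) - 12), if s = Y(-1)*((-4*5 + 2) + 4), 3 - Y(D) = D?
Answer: -12040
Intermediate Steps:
Y(D) = 3 - D
C(z) = -z/4 (C(z) = z*(-1/4) = -z/4)
s = -56 (s = (3 - 1*(-1))*((-4*5 + 2) + 4) = (3 + 1)*((-20 + 2) + 4) = 4*(-18 + 4) = 4*(-14) = -56)
(((0 - 5)*4)*s)*((C(-5) + 0) - 12) = (((0 - 5)*4)*(-56))*((-1/4*(-5) + 0) - 12) = (-5*4*(-56))*((5/4 + 0) - 12) = (-20*(-56))*(5/4 - 12) = 1120*(-43/4) = -12040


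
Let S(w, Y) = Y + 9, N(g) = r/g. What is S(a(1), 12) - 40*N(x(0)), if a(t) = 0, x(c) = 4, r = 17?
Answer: -149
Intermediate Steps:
N(g) = 17/g
S(w, Y) = 9 + Y
S(a(1), 12) - 40*N(x(0)) = (9 + 12) - 680/4 = 21 - 680/4 = 21 - 40*17/4 = 21 - 170 = -149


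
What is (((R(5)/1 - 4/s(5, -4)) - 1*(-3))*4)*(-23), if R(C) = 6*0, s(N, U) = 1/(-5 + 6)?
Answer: 92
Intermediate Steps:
s(N, U) = 1 (s(N, U) = 1/1 = 1)
R(C) = 0
(((R(5)/1 - 4/s(5, -4)) - 1*(-3))*4)*(-23) = (((0/1 - 4/1) - 1*(-3))*4)*(-23) = (((0*1 - 4*1) + 3)*4)*(-23) = (((0 - 4) + 3)*4)*(-23) = ((-4 + 3)*4)*(-23) = -1*4*(-23) = -4*(-23) = 92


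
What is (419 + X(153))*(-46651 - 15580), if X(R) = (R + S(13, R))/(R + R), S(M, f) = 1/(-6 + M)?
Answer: -27959454835/1071 ≈ -2.6106e+7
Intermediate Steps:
X(R) = (1/7 + R)/(2*R) (X(R) = (R + 1/(-6 + 13))/(R + R) = (R + 1/7)/((2*R)) = (R + 1/7)*(1/(2*R)) = (1/7 + R)*(1/(2*R)) = (1/7 + R)/(2*R))
(419 + X(153))*(-46651 - 15580) = (419 + (1/14)*(1 + 7*153)/153)*(-46651 - 15580) = (419 + (1/14)*(1/153)*(1 + 1071))*(-62231) = (419 + (1/14)*(1/153)*1072)*(-62231) = (419 + 536/1071)*(-62231) = (449285/1071)*(-62231) = -27959454835/1071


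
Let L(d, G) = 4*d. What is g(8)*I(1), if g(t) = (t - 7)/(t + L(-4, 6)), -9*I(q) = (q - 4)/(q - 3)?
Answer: 1/48 ≈ 0.020833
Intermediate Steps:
I(q) = -(-4 + q)/(9*(-3 + q)) (I(q) = -(q - 4)/(9*(q - 3)) = -(-4 + q)/(9*(-3 + q)))
g(t) = (-7 + t)/(-16 + t) (g(t) = (t - 7)/(t + 4*(-4)) = (-7 + t)/(t - 16) = (-7 + t)/(-16 + t))
g(8)*I(1) = ((-7 + 8)/(-16 + 8))*((4 - 1*1)/(9*(-3 + 1))) = (1/(-8))*((⅑)*(4 - 1)/(-2)) = (-⅛*1)*((⅑)*(-½)*3) = -⅛*(-⅙) = 1/48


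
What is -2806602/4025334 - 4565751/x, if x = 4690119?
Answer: -1752331672304/1048849748597 ≈ -1.6707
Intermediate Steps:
-2806602/4025334 - 4565751/x = -2806602/4025334 - 4565751/4690119 = -2806602*1/4025334 - 4565751*1/4690119 = -467767/670889 - 1521917/1563373 = -1752331672304/1048849748597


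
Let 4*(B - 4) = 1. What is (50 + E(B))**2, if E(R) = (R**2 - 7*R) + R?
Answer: 463761/256 ≈ 1811.6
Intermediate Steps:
B = 17/4 (B = 4 + (1/4)*1 = 4 + 1/4 = 17/4 ≈ 4.2500)
E(R) = R**2 - 6*R
(50 + E(B))**2 = (50 + 17*(-6 + 17/4)/4)**2 = (50 + (17/4)*(-7/4))**2 = (50 - 119/16)**2 = (681/16)**2 = 463761/256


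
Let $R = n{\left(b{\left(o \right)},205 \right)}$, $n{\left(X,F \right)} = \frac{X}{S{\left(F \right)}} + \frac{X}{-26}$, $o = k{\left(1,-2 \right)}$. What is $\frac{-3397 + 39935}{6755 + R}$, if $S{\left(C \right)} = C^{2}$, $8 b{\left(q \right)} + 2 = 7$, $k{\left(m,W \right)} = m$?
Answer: $\frac{63877193120}{11809319201} \approx 5.409$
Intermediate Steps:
$o = 1$
$b{\left(q \right)} = \frac{5}{8}$ ($b{\left(q \right)} = - \frac{1}{4} + \frac{1}{8} \cdot 7 = - \frac{1}{4} + \frac{7}{8} = \frac{5}{8}$)
$n{\left(X,F \right)} = - \frac{X}{26} + \frac{X}{F^{2}}$ ($n{\left(X,F \right)} = \frac{X}{F^{2}} + \frac{X}{-26} = \frac{X}{F^{2}} + X \left(- \frac{1}{26}\right) = \frac{X}{F^{2}} - \frac{X}{26} = - \frac{X}{26} + \frac{X}{F^{2}}$)
$R = - \frac{41999}{1748240}$ ($R = \left(- \frac{1}{26}\right) \frac{5}{8} + \frac{5}{8 \cdot 42025} = - \frac{5}{208} + \frac{5}{8} \cdot \frac{1}{42025} = - \frac{5}{208} + \frac{1}{67240} = - \frac{41999}{1748240} \approx -0.024024$)
$\frac{-3397 + 39935}{6755 + R} = \frac{-3397 + 39935}{6755 - \frac{41999}{1748240}} = \frac{36538}{\frac{11809319201}{1748240}} = 36538 \cdot \frac{1748240}{11809319201} = \frac{63877193120}{11809319201}$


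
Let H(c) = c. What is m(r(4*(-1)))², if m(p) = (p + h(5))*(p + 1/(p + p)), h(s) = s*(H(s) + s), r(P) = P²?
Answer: 286591041/256 ≈ 1.1195e+6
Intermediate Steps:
h(s) = 2*s² (h(s) = s*(s + s) = s*(2*s) = 2*s²)
m(p) = (50 + p)*(p + 1/(2*p)) (m(p) = (p + 2*5²)*(p + 1/(p + p)) = (p + 2*25)*(p + 1/(2*p)) = (p + 50)*(p + 1/(2*p)) = (50 + p)*(p + 1/(2*p)))
m(r(4*(-1)))² = (½ + ((4*(-1))²)² + 25/((4*(-1))²) + 50*(4*(-1))²)² = (½ + ((-4)²)² + 25/((-4)²) + 50*(-4)²)² = (½ + 16² + 25/16 + 50*16)² = (½ + 256 + 25*(1/16) + 800)² = (½ + 256 + 25/16 + 800)² = (16929/16)² = 286591041/256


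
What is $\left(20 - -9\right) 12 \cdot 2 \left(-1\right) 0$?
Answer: $0$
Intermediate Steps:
$\left(20 - -9\right) 12 \cdot 2 \left(-1\right) 0 = \left(20 + 9\right) 12 \left(\left(-2\right) 0\right) = 29 \cdot 12 \cdot 0 = 348 \cdot 0 = 0$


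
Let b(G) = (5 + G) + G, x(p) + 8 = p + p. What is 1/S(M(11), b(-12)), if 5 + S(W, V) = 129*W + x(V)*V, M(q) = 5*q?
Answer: 1/7964 ≈ 0.00012557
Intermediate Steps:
x(p) = -8 + 2*p (x(p) = -8 + (p + p) = -8 + 2*p)
b(G) = 5 + 2*G
S(W, V) = -5 + 129*W + V*(-8 + 2*V) (S(W, V) = -5 + (129*W + (-8 + 2*V)*V) = -5 + (129*W + V*(-8 + 2*V)) = -5 + 129*W + V*(-8 + 2*V))
1/S(M(11), b(-12)) = 1/(-5 + 129*(5*11) + 2*(5 + 2*(-12))*(-4 + (5 + 2*(-12)))) = 1/(-5 + 129*55 + 2*(5 - 24)*(-4 + (5 - 24))) = 1/(-5 + 7095 + 2*(-19)*(-4 - 19)) = 1/(-5 + 7095 + 2*(-19)*(-23)) = 1/(-5 + 7095 + 874) = 1/7964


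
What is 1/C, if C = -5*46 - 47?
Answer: -1/277 ≈ -0.0036101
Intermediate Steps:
C = -277 (C = -230 - 47 = -277)
1/C = 1/(-277) = -1/277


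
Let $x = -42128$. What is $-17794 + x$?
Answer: $-59922$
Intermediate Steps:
$-17794 + x = -17794 - 42128 = -59922$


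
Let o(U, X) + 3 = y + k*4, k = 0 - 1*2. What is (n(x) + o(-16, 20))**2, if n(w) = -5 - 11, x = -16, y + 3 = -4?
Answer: 1156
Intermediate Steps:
y = -7 (y = -3 - 4 = -7)
k = -2 (k = 0 - 2 = -2)
o(U, X) = -18 (o(U, X) = -3 + (-7 - 2*4) = -3 + (-7 - 8) = -3 - 15 = -18)
n(w) = -16
(n(x) + o(-16, 20))**2 = (-16 - 18)**2 = (-34)**2 = 1156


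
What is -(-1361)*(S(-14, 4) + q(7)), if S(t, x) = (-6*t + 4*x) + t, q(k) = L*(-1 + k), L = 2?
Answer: 133378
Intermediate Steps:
q(k) = -2 + 2*k (q(k) = 2*(-1 + k) = -2 + 2*k)
S(t, x) = -5*t + 4*x
-(-1361)*(S(-14, 4) + q(7)) = -(-1361)*((-5*(-14) + 4*4) + (-2 + 2*7)) = -(-1361)*((70 + 16) + (-2 + 14)) = -(-1361)*(86 + 12) = -(-1361)*98 = -1*(-133378) = 133378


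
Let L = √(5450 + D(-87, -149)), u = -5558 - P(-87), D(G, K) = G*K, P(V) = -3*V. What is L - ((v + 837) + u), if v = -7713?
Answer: 12695 + √18413 ≈ 12831.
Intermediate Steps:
u = -5819 (u = -5558 - (-3)*(-87) = -5558 - 1*261 = -5558 - 261 = -5819)
L = √18413 (L = √(5450 - 87*(-149)) = √(5450 + 12963) = √18413 ≈ 135.69)
L - ((v + 837) + u) = √18413 - ((-7713 + 837) - 5819) = √18413 - (-6876 - 5819) = √18413 - 1*(-12695) = √18413 + 12695 = 12695 + √18413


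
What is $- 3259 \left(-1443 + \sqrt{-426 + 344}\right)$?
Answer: $4702737 - 3259 i \sqrt{82} \approx 4.7027 \cdot 10^{6} - 29512.0 i$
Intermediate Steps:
$- 3259 \left(-1443 + \sqrt{-426 + 344}\right) = - 3259 \left(-1443 + \sqrt{-82}\right) = - 3259 \left(-1443 + i \sqrt{82}\right) = 4702737 - 3259 i \sqrt{82}$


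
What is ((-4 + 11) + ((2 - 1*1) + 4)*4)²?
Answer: 729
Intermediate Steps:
((-4 + 11) + ((2 - 1*1) + 4)*4)² = (7 + ((2 - 1) + 4)*4)² = (7 + (1 + 4)*4)² = (7 + 5*4)² = (7 + 20)² = 27² = 729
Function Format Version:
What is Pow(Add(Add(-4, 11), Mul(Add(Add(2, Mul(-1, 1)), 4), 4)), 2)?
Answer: 729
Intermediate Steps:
Pow(Add(Add(-4, 11), Mul(Add(Add(2, Mul(-1, 1)), 4), 4)), 2) = Pow(Add(7, Mul(Add(Add(2, -1), 4), 4)), 2) = Pow(Add(7, Mul(Add(1, 4), 4)), 2) = Pow(Add(7, Mul(5, 4)), 2) = Pow(Add(7, 20), 2) = Pow(27, 2) = 729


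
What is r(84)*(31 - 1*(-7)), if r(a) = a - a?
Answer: 0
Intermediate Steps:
r(a) = 0
r(84)*(31 - 1*(-7)) = 0*(31 - 1*(-7)) = 0*(31 + 7) = 0*38 = 0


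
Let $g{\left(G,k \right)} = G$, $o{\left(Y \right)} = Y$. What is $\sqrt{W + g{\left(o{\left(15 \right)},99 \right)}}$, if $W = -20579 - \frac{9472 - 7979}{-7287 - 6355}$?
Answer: $\frac{7 i \sqrt{78102564510}}{13642} \approx 143.4 i$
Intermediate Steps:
$W = - \frac{280737225}{13642}$ ($W = -20579 - \frac{1493}{-13642} = -20579 - 1493 \left(- \frac{1}{13642}\right) = -20579 - - \frac{1493}{13642} = -20579 + \frac{1493}{13642} = - \frac{280737225}{13642} \approx -20579.0$)
$\sqrt{W + g{\left(o{\left(15 \right)},99 \right)}} = \sqrt{- \frac{280737225}{13642} + 15} = \sqrt{- \frac{280532595}{13642}} = \frac{7 i \sqrt{78102564510}}{13642}$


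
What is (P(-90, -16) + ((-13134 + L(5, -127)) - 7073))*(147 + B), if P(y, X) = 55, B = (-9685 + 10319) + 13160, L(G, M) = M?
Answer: -282709539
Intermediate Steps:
B = 13794 (B = 634 + 13160 = 13794)
(P(-90, -16) + ((-13134 + L(5, -127)) - 7073))*(147 + B) = (55 + ((-13134 - 127) - 7073))*(147 + 13794) = (55 + (-13261 - 7073))*13941 = (55 - 20334)*13941 = -20279*13941 = -282709539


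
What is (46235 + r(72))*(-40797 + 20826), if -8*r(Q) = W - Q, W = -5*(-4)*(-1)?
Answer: -1847177703/2 ≈ -9.2359e+8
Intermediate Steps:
W = -20 (W = 20*(-1) = -20)
r(Q) = 5/2 + Q/8 (r(Q) = -(-20 - Q)/8 = 5/2 + Q/8)
(46235 + r(72))*(-40797 + 20826) = (46235 + (5/2 + (1/8)*72))*(-40797 + 20826) = (46235 + (5/2 + 9))*(-19971) = (46235 + 23/2)*(-19971) = (92493/2)*(-19971) = -1847177703/2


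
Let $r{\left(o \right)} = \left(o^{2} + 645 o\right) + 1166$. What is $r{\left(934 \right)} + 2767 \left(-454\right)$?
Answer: $219734$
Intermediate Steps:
$r{\left(o \right)} = 1166 + o^{2} + 645 o$
$r{\left(934 \right)} + 2767 \left(-454\right) = \left(1166 + 934^{2} + 645 \cdot 934\right) + 2767 \left(-454\right) = \left(1166 + 872356 + 602430\right) - 1256218 = 1475952 - 1256218 = 219734$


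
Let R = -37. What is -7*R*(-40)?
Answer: -10360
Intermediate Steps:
-7*R*(-40) = -7*(-37)*(-40) = 259*(-40) = -10360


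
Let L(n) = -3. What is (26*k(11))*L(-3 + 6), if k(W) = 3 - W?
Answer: 624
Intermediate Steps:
(26*k(11))*L(-3 + 6) = (26*(3 - 1*11))*(-3) = (26*(3 - 11))*(-3) = (26*(-8))*(-3) = -208*(-3) = 624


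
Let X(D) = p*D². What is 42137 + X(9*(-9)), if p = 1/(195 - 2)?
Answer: 8139002/193 ≈ 42171.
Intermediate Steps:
p = 1/193 ≈ 0.0051813
X(D) = D²/193
42137 + X(9*(-9)) = 42137 + (9*(-9))²/193 = 42137 + (1/193)*(-81)² = 42137 + (1/193)*6561 = 42137 + 6561/193 = 8139002/193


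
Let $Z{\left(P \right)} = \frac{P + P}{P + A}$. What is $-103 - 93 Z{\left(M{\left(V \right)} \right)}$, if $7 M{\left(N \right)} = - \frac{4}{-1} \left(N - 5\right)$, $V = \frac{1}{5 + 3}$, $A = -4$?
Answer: $- \frac{17039}{95} \approx -179.36$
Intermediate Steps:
$V = \frac{1}{8} \approx 0.125$
$M{\left(N \right)} = - \frac{20}{7} + \frac{4 N}{7}$ ($M{\left(N \right)} = \frac{- \frac{4}{-1} \left(N - 5\right)}{7} = \frac{\left(-4\right) \left(-1\right) \left(-5 + N\right)}{7} = \frac{4 \left(-5 + N\right)}{7} = \frac{-20 + 4 N}{7} = - \frac{20}{7} + \frac{4 N}{7}$)
$Z{\left(P \right)} = \frac{2 P}{-4 + P}$ ($Z{\left(P \right)} = \frac{P + P}{P - 4} = \frac{2 P}{-4 + P}$)
$-103 - 93 Z{\left(M{\left(V \right)} \right)} = -103 - 93 \frac{2 \left(- \frac{20}{7} + \frac{4}{7} \cdot \frac{1}{8}\right)}{-4 + \left(- \frac{20}{7} + \frac{4}{7} \cdot \frac{1}{8}\right)} = -103 - 93 \frac{2 \left(- \frac{20}{7} + \frac{1}{14}\right)}{-4 + \left(- \frac{20}{7} + \frac{1}{14}\right)} = -103 - 93 \cdot 2 \left(- \frac{39}{14}\right) \frac{1}{-4 - \frac{39}{14}} = -103 - 93 \cdot 2 \left(- \frac{39}{14}\right) \frac{1}{- \frac{95}{14}} = -103 - 93 \cdot 2 \left(- \frac{39}{14}\right) \left(- \frac{14}{95}\right) = -103 - \frac{7254}{95} = - \frac{17039}{95}$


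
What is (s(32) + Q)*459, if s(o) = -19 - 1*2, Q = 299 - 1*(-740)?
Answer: 467262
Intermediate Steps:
Q = 1039 (Q = 299 + 740 = 1039)
s(o) = -21 (s(o) = -19 - 2 = -21)
(s(32) + Q)*459 = (-21 + 1039)*459 = 1018*459 = 467262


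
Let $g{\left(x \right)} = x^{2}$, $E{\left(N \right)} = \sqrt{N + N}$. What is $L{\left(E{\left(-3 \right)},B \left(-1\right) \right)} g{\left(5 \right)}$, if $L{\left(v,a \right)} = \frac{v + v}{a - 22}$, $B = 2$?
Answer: $- \frac{25 i \sqrt{6}}{12} \approx - 5.1031 i$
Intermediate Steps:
$E{\left(N \right)} = \sqrt{2} \sqrt{N}$ ($E{\left(N \right)} = \sqrt{2 N} = \sqrt{2} \sqrt{N}$)
$L{\left(v,a \right)} = \frac{2 v}{-22 + a}$
$L{\left(E{\left(-3 \right)},B \left(-1\right) \right)} g{\left(5 \right)} = \frac{2 \sqrt{2} \sqrt{-3}}{-22 + 2 \left(-1\right)} 5^{2} = \frac{2 \sqrt{2} i \sqrt{3}}{-22 - 2} \cdot 25 = \frac{2 i \sqrt{6}}{-24} \cdot 25 = 2 i \sqrt{6} \left(- \frac{1}{24}\right) 25 = - \frac{i \sqrt{6}}{12} \cdot 25 = - \frac{25 i \sqrt{6}}{12}$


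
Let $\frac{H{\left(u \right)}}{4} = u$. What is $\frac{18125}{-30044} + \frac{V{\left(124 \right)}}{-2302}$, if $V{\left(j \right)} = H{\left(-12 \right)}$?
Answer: $- \frac{694511}{1192436} \approx -0.58243$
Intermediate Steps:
$H{\left(u \right)} = 4 u$
$V{\left(j \right)} = -48$ ($V{\left(j \right)} = 4 \left(-12\right) = -48$)
$\frac{18125}{-30044} + \frac{V{\left(124 \right)}}{-2302} = \frac{18125}{-30044} - \frac{48}{-2302} = 18125 \left(- \frac{1}{30044}\right) - - \frac{24}{1151} = - \frac{625}{1036} + \frac{24}{1151} = - \frac{694511}{1192436}$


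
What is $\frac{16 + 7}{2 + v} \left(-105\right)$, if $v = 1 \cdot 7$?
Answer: $- \frac{805}{3} \approx -268.33$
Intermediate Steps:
$v = 7$
$\frac{16 + 7}{2 + v} \left(-105\right) = \frac{16 + 7}{2 + 7} \left(-105\right) = \frac{23}{9} \left(-105\right) = - \frac{805}{3}$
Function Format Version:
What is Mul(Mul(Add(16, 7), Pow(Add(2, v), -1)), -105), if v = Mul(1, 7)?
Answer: Rational(-805, 3) ≈ -268.33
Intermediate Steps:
v = 7
Mul(Mul(Add(16, 7), Pow(Add(2, v), -1)), -105) = Mul(Mul(Add(16, 7), Pow(Add(2, 7), -1)), -105) = Mul(Mul(23, Pow(9, -1)), -105) = Mul(Mul(23, Rational(1, 9)), -105) = Mul(Rational(23, 9), -105) = Rational(-805, 3)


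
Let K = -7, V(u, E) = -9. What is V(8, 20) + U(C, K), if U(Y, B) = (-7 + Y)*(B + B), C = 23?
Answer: -233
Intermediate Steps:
U(Y, B) = 2*B*(-7 + Y) (U(Y, B) = (-7 + Y)*(2*B) = 2*B*(-7 + Y))
V(8, 20) + U(C, K) = -9 + 2*(-7)*(-7 + 23) = -9 + 2*(-7)*16 = -9 - 224 = -233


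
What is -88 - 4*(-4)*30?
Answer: 392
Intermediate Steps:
-88 - 4*(-4)*30 = -88 + 16*30 = -88 + 480 = 392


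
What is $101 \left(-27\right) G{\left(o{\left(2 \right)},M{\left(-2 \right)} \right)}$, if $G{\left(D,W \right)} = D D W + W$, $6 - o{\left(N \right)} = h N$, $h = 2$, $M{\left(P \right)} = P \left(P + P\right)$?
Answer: $-109080$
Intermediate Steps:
$M{\left(P \right)} = 2 P^{2}$ ($M{\left(P \right)} = P 2 P = 2 P^{2}$)
$o{\left(N \right)} = 6 - 2 N$
$G{\left(D,W \right)} = W + W D^{2}$ ($G{\left(D,W \right)} = D^{2} W + W = W D^{2} + W = W + W D^{2}$)
$101 \left(-27\right) G{\left(o{\left(2 \right)},M{\left(-2 \right)} \right)} = 101 \left(-27\right) 2 \left(-2\right)^{2} \left(1 + \left(6 - 4\right)^{2}\right) = - 2727 \cdot 2 \cdot 4 \left(1 + \left(6 - 4\right)^{2}\right) = - 2727 \cdot 8 \left(1 + 2^{2}\right) = - 2727 \cdot 8 \left(1 + 4\right) = - 2727 \cdot 8 \cdot 5 = \left(-2727\right) 40 = -109080$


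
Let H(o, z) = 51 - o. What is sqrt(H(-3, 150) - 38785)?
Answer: I*sqrt(38731) ≈ 196.8*I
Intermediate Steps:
sqrt(H(-3, 150) - 38785) = sqrt((51 - 1*(-3)) - 38785) = sqrt((51 + 3) - 38785) = sqrt(54 - 38785) = sqrt(-38731) = I*sqrt(38731)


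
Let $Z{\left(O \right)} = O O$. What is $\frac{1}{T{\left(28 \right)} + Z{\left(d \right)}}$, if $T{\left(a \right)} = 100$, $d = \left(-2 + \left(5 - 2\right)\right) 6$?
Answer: $\frac{1}{136} \approx 0.0073529$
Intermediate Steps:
$d = 6$ ($d = \left(-2 + \left(5 - 2\right)\right) 6 = \left(-2 + 3\right) 6 = 1 \cdot 6 = 6$)
$Z{\left(O \right)} = O^{2}$
$\frac{1}{T{\left(28 \right)} + Z{\left(d \right)}} = \frac{1}{100 + 6^{2}} = \frac{1}{100 + 36} = \frac{1}{136}$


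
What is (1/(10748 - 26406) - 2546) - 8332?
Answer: -170327725/15658 ≈ -10878.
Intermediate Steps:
(1/(10748 - 26406) - 2546) - 8332 = (1/(-15658) - 2546) - 8332 = (-1/15658 - 2546) - 8332 = -39865269/15658 - 8332 = -170327725/15658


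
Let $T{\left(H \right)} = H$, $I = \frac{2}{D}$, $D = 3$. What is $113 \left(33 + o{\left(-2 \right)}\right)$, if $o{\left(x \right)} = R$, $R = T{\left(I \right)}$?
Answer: $\frac{11413}{3} \approx 3804.3$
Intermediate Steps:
$I = \frac{2}{3} \approx 0.66667$
$R = \frac{2}{3} \approx 0.66667$
$o{\left(x \right)} = \frac{2}{3}$
$113 \left(33 + o{\left(-2 \right)}\right) = 113 \left(33 + \frac{2}{3}\right) = 113 \cdot \frac{101}{3} = \frac{11413}{3}$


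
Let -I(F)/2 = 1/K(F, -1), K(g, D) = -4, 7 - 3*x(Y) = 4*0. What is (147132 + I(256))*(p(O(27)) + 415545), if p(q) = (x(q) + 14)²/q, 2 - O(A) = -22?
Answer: 26413262006065/432 ≈ 6.1142e+10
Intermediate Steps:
O(A) = 24 (O(A) = 2 - 1*(-22) = 2 + 22 = 24)
x(Y) = 7/3 (x(Y) = 7/3 - 4*0/3 = 7/3 - ⅓*0 = 7/3 + 0 = 7/3)
I(F) = ½ (I(F) = -2/(-4) = -2*(-¼) = ½)
p(q) = 2401/(9*q) (p(q) = (7/3 + 14)²/q = (49/3)²/q = 2401/(9*q))
(147132 + I(256))*(p(O(27)) + 415545) = (147132 + ½)*((2401/9)/24 + 415545) = 294265*((2401/9)*(1/24) + 415545)/2 = 294265*(2401/216 + 415545)/2 = (294265/2)*(89760121/216) = 26413262006065/432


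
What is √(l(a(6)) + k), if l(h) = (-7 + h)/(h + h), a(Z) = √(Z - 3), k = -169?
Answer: √(-6066 - 42*√3)/6 ≈ 13.058*I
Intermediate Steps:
a(Z) = √(-3 + Z)
l(h) = (-7 + h)/(2*h) (l(h) = (-7 + h)/((2*h)) = (-7 + h)*(1/(2*h)) = (-7 + h)/(2*h))
√(l(a(6)) + k) = √((-7 + √(-3 + 6))/(2*(√(-3 + 6))) - 169) = √((-7 + √3)/(2*(√3)) - 169) = √((√3/3)*(-7 + √3)/2 - 169) = √(√3*(-7 + √3)/6 - 169) = √(-169 + √3*(-7 + √3)/6)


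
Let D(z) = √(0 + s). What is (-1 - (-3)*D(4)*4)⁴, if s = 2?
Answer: 84673 - 13872*√2 ≈ 65055.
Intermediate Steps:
D(z) = √2 (D(z) = √(0 + 2) = √2)
(-1 - (-3)*D(4)*4)⁴ = (-1 - (-3)*√2*4)⁴ = (-1 - (-3)*4*√2)⁴ = (-1 - (-12)*√2)⁴ = (-1 + 12*√2)⁴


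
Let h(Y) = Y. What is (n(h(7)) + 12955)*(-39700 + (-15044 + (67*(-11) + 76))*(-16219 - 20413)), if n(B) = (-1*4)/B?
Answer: 52165683450660/7 ≈ 7.4522e+12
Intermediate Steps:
n(B) = -4/B
(n(h(7)) + 12955)*(-39700 + (-15044 + (67*(-11) + 76))*(-16219 - 20413)) = (-4/7 + 12955)*(-39700 + (-15044 + (67*(-11) + 76))*(-16219 - 20413)) = (-4*⅐ + 12955)*(-39700 + (-15044 + (-737 + 76))*(-36632)) = (-4/7 + 12955)*(-39700 + (-15044 - 661)*(-36632)) = 90681*(-39700 - 15705*(-36632))/7 = 90681*(-39700 + 575305560)/7 = (90681/7)*575265860 = 52165683450660/7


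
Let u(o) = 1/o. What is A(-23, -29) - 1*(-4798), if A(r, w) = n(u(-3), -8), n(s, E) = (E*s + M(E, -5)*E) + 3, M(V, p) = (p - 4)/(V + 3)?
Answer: 71839/15 ≈ 4789.3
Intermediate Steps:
M(V, p) = (-4 + p)/(3 + V)
n(s, E) = 3 + E*s - 9*E/(3 + E) (n(s, E) = (E*s + ((-4 - 5)/(3 + E))*E) + 3 = (E*s + (-9/(3 + E))*E) + 3 = (E*s - 9*E/(3 + E)) + 3 = 3 + E*s - 9*E/(3 + E))
A(r, w) = -131/15 (A(r, w) = (-9*(-8) + (3 - 8)*(3 - 8/(-3)))/(3 - 8) = (72 - 5*(3 - 8*(-1/3)))/(-5) = -(72 - 5*(3 + 8/3))/5 = -(72 - 5*17/3)/5 = -(72 - 85/3)/5 = -1/5*131/3 = -131/15)
A(-23, -29) - 1*(-4798) = -131/15 - 1*(-4798) = -131/15 + 4798 = 71839/15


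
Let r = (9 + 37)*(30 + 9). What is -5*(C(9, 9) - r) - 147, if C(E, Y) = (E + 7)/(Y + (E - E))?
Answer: 79327/9 ≈ 8814.1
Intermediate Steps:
r = 1794 (r = 46*39 = 1794)
C(E, Y) = (7 + E)/Y (C(E, Y) = (7 + E)/(Y + 0) = (7 + E)/Y)
-5*(C(9, 9) - r) - 147 = -5*((7 + 9)/9 - 1*1794) - 147 = -5*((⅑)*16 - 1794) - 147 = -5*(16/9 - 1794) - 147 = -5*(-16130/9) - 147 = 80650/9 - 147 = 79327/9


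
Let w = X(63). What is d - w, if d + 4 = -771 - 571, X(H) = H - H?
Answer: -1346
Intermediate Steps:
X(H) = 0
w = 0
d = -1346 (d = -4 + (-771 - 571) = -4 - 1342 = -1346)
d - w = -1346 - 1*0 = -1346 + 0 = -1346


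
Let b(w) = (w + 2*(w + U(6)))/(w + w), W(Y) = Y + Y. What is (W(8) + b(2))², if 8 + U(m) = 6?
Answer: 1089/4 ≈ 272.25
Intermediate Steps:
W(Y) = 2*Y
U(m) = -2 (U(m) = -8 + 6 = -2)
b(w) = (-4 + 3*w)/(2*w) (b(w) = (w + 2*(w - 2))/(w + w) = (w + 2*(-2 + w))/((2*w)) = (w + (-4 + 2*w))*(1/(2*w)) = (-4 + 3*w)*(1/(2*w)) = (-4 + 3*w)/(2*w))
(W(8) + b(2))² = (2*8 + (3/2 - 2/2))² = (16 + (3/2 - 2*½))² = (16 + (3/2 - 1))² = (16 + ½)² = (33/2)² = 1089/4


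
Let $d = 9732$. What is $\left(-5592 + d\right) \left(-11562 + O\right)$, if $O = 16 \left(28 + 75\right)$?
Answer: $-41043960$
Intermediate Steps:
$O = 1648$ ($O = 16 \cdot 103 = 1648$)
$\left(-5592 + d\right) \left(-11562 + O\right) = \left(-5592 + 9732\right) \left(-11562 + 1648\right) = 4140 \left(-9914\right) = -41043960$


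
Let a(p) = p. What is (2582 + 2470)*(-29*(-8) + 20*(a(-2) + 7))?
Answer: 1677264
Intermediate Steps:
(2582 + 2470)*(-29*(-8) + 20*(a(-2) + 7)) = (2582 + 2470)*(-29*(-8) + 20*(-2 + 7)) = 5052*(232 + 20*5) = 5052*(232 + 100) = 5052*332 = 1677264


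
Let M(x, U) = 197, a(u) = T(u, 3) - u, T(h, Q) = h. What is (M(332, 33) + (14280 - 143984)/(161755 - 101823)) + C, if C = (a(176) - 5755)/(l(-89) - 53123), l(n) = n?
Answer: 155424027865/797275396 ≈ 194.94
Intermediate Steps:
a(u) = 0 (a(u) = u - u = 0)
C = 5755/53212 (C = (0 - 5755)/(-89 - 53123) = -5755/(-53212) = -5755*(-1/53212) = 5755/53212 ≈ 0.10815)
(M(332, 33) + (14280 - 143984)/(161755 - 101823)) + C = (197 + (14280 - 143984)/(161755 - 101823)) + 5755/53212 = (197 - 129704/59932) + 5755/53212 = (197 - 129704*1/59932) + 5755/53212 = (197 - 32426/14983) + 5755/53212 = 2919225/14983 + 5755/53212 = 155424027865/797275396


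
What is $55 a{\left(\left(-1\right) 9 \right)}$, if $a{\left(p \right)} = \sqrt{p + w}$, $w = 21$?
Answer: $110 \sqrt{3} \approx 190.53$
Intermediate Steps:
$a{\left(p \right)} = \sqrt{21 + p}$ ($a{\left(p \right)} = \sqrt{p + 21} = \sqrt{21 + p}$)
$55 a{\left(\left(-1\right) 9 \right)} = 55 \sqrt{21 - 9} = 55 \sqrt{12} = 55 \cdot 2 \sqrt{3} = 110 \sqrt{3}$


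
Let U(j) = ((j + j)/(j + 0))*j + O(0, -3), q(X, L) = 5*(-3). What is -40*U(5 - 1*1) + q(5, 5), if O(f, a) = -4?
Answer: -175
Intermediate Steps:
q(X, L) = -15
U(j) = -4 + 2*j (U(j) = ((j + j)/(j + 0))*j - 4 = ((2*j)/j)*j - 4 = 2*j - 4 = -4 + 2*j)
-40*U(5 - 1*1) + q(5, 5) = -40*(-4 + 2*(5 - 1*1)) - 15 = -40*(-4 + 2*(5 - 1)) - 15 = -40*(-4 + 2*4) - 15 = -40*(-4 + 8) - 15 = -40*4 - 15 = -160 - 15 = -175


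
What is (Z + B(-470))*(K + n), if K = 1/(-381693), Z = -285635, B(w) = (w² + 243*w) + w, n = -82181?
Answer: 1875958003115370/127231 ≈ 1.4745e+10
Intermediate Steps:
B(w) = w² + 244*w
K = -1/381693 ≈ -2.6199e-6
(Z + B(-470))*(K + n) = (-285635 - 470*(244 - 470))*(-1/381693 - 82181) = (-285635 - 470*(-226))*(-31367912434/381693) = (-285635 + 106220)*(-31367912434/381693) = -179415*(-31367912434/381693) = 1875958003115370/127231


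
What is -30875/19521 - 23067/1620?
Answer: -6176647/390420 ≈ -15.821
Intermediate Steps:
-30875/19521 - 23067/1620 = -30875*1/19521 - 23067*1/1620 = -30875/19521 - 2563/180 = -6176647/390420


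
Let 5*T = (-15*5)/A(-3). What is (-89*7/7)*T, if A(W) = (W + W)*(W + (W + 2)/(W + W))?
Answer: 1335/17 ≈ 78.529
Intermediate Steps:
A(W) = 2*W*(W + (2 + W)/(2*W)) (A(W) = (2*W)*(W + (2 + W)/((2*W))) = (2*W)*(W + (2 + W)*(1/(2*W))) = (2*W)*(W + (2 + W)/(2*W)) = 2*W*(W + (2 + W)/(2*W)))
T = -15/17 (T = ((-15*5)/(2 - 3 + 2*(-3)²))/5 = (-75/(2 - 3 + 2*9))/5 = (-75/(2 - 3 + 18))/5 = (-75/17)/5 = (-75*1/17)/5 = (⅕)*(-75/17) = -15/17 ≈ -0.88235)
(-89*7/7)*T = -89*7/7*(-15/17) = -89*7*(⅐)*(-15/17) = -89*(-15/17) = 1335/17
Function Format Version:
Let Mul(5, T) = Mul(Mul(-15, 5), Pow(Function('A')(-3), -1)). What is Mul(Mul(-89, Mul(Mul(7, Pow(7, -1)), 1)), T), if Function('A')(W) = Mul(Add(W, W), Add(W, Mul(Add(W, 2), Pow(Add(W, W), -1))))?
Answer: Rational(1335, 17) ≈ 78.529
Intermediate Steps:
Function('A')(W) = Mul(2, W, Add(W, Mul(Rational(1, 2), Pow(W, -1), Add(2, W)))) (Function('A')(W) = Mul(Mul(2, W), Add(W, Mul(Add(2, W), Pow(Mul(2, W), -1)))) = Mul(Mul(2, W), Add(W, Mul(Add(2, W), Mul(Rational(1, 2), Pow(W, -1))))) = Mul(Mul(2, W), Add(W, Mul(Rational(1, 2), Pow(W, -1), Add(2, W)))) = Mul(2, W, Add(W, Mul(Rational(1, 2), Pow(W, -1), Add(2, W)))))
T = Rational(-15, 17) (T = Mul(Rational(1, 5), Mul(Mul(-15, 5), Pow(Add(2, -3, Mul(2, Pow(-3, 2))), -1))) = Mul(Rational(1, 5), Mul(-75, Pow(Add(2, -3, Mul(2, 9)), -1))) = Mul(Rational(1, 5), Mul(-75, Pow(Add(2, -3, 18), -1))) = Mul(Rational(1, 5), Mul(-75, Pow(17, -1))) = Mul(Rational(1, 5), Mul(-75, Rational(1, 17))) = Mul(Rational(1, 5), Rational(-75, 17)) = Rational(-15, 17) ≈ -0.88235)
Mul(Mul(-89, Mul(Mul(7, Pow(7, -1)), 1)), T) = Mul(Mul(-89, Mul(Mul(7, Pow(7, -1)), 1)), Rational(-15, 17)) = Mul(Mul(-89, Mul(Mul(7, Rational(1, 7)), 1)), Rational(-15, 17)) = Mul(Mul(-89, Mul(1, 1)), Rational(-15, 17)) = Mul(Mul(-89, 1), Rational(-15, 17)) = Mul(-89, Rational(-15, 17)) = Rational(1335, 17)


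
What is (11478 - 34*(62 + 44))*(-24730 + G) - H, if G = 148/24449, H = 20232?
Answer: -4761301051796/24449 ≈ -1.9474e+8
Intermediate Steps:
G = 148/24449 (G = 148*(1/24449) = 148/24449 ≈ 0.0060534)
(11478 - 34*(62 + 44))*(-24730 + G) - H = (11478 - 34*(62 + 44))*(-24730 + 148/24449) - 1*20232 = (11478 - 34*106)*(-604623622/24449) - 20232 = (11478 - 3604)*(-604623622/24449) - 20232 = 7874*(-604623622/24449) - 20232 = -4760806399628/24449 - 20232 = -4761301051796/24449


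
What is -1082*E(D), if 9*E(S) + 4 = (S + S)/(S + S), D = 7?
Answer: 1082/3 ≈ 360.67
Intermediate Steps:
E(S) = -⅓ (E(S) = -4/9 + ((S + S)/(S + S))/9 = -4/9 + ((2*S)/((2*S)))/9 = -4/9 + ((2*S)*(1/(2*S)))/9 = -4/9 + (⅑)*1 = -4/9 + ⅑ = -⅓)
-1082*E(D) = -1082*(-⅓) = 1082/3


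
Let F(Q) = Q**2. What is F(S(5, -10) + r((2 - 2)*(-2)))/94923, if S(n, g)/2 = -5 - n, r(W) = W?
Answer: 400/94923 ≈ 0.0042139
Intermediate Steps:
S(n, g) = -10 - 2*n (S(n, g) = 2*(-5 - n) = -10 - 2*n)
F(S(5, -10) + r((2 - 2)*(-2)))/94923 = ((-10 - 2*5) + (2 - 2)*(-2))**2/94923 = ((-10 - 10) + 0*(-2))**2*(1/94923) = (-20 + 0)**2*(1/94923) = (-20)**2*(1/94923) = 400*(1/94923) = 400/94923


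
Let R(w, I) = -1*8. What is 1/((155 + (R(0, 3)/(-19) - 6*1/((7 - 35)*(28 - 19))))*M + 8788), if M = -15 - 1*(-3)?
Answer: 133/920714 ≈ 0.00014445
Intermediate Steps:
R(w, I) = -8
M = -12 (M = -15 + 3 = -12)
1/((155 + (R(0, 3)/(-19) - 6*1/((7 - 35)*(28 - 19))))*M + 8788) = 1/((155 + (-8/(-19) - 6*1/((7 - 35)*(28 - 19))))*(-12) + 8788) = 1/((155 + (-8*(-1/19) - 6/((-28*9))))*(-12) + 8788) = 1/((155 + (8/19 - 6/(-252)))*(-12) + 8788) = 1/((155 + (8/19 - 6*(-1/252)))*(-12) + 8788) = 1/((155 + (8/19 + 1/42))*(-12) + 8788) = 1/((155 + 355/798)*(-12) + 8788) = 1/((124045/798)*(-12) + 8788) = 1/(-248090/133 + 8788) = 1/(920714/133) = 133/920714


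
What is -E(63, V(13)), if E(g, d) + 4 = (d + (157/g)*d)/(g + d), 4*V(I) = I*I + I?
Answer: 4952/1953 ≈ 2.5356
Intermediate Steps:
V(I) = I/4 + I²/4 (V(I) = (I*I + I)/4 = (I² + I)/4 = (I + I²)/4 = I/4 + I²/4)
E(g, d) = -4 + (d + 157*d/g)/(d + g) (E(g, d) = -4 + (d + (157/g)*d)/(g + d) = -4 + (d + 157*d/g)/(d + g))
-E(63, V(13)) = -(-4*63² + 157*((¼)*13*(1 + 13)) - 3*(¼)*13*(1 + 13)*63)/(63*((¼)*13*(1 + 13) + 63)) = -(-4*3969 + 157*((¼)*13*14) - 3*(¼)*13*14*63)/(63*((¼)*13*14 + 63)) = -(-15876 + 157*(91/2) - 3*91/2*63)/(63*(91/2 + 63)) = -(-15876 + 14287/2 - 17199/2)/(63*217/2) = -2*(-17332)/(63*217) = -1*(-4952/1953) = 4952/1953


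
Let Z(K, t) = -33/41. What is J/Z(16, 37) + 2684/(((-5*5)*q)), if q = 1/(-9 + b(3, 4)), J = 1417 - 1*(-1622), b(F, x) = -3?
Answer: -684037/275 ≈ -2487.4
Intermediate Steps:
Z(K, t) = -33/41 (Z(K, t) = -33*1/41 = -33/41)
J = 3039 (J = 1417 + 1622 = 3039)
q = -1/12 (q = 1/(-9 - 3) = 1/(-12) = -1/12 ≈ -0.083333)
J/Z(16, 37) + 2684/(((-5*5)*q)) = 3039/(-33/41) + 2684/((-5*5*(-1/12))) = 3039*(-41/33) + 2684/((-25*(-1/12))) = -41533/11 + 2684/(25/12) = -41533/11 + 2684*(12/25) = -41533/11 + 32208/25 = -684037/275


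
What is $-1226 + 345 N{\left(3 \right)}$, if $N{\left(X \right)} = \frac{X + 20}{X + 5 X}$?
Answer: $- \frac{4711}{6} \approx -785.17$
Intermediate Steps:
$N{\left(X \right)} = \frac{20 + X}{6 X}$
$-1226 + 345 N{\left(3 \right)} = -1226 + 345 \frac{20 + 3}{6 \cdot 3} = -1226 + 345 \cdot \frac{1}{6} \cdot \frac{1}{3} \cdot 23 = -1226 + 345 \cdot \frac{23}{18} = -1226 + \frac{2645}{6} = - \frac{4711}{6}$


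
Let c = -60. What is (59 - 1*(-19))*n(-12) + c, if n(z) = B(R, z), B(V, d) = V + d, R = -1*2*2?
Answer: -1308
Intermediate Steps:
R = -4 (R = -2*2 = -4)
n(z) = -4 + z
(59 - 1*(-19))*n(-12) + c = (59 - 1*(-19))*(-4 - 12) - 60 = (59 + 19)*(-16) - 60 = 78*(-16) - 60 = -1248 - 60 = -1308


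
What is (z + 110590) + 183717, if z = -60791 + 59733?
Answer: 293249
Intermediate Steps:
z = -1058
(z + 110590) + 183717 = (-1058 + 110590) + 183717 = 109532 + 183717 = 293249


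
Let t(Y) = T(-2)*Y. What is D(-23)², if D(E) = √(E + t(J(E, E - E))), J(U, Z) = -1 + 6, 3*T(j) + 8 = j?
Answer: -119/3 ≈ -39.667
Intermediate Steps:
T(j) = -8/3 + j/3
J(U, Z) = 5
t(Y) = -10*Y/3 (t(Y) = (-8/3 + (⅓)*(-2))*Y = (-8/3 - ⅔)*Y = -10*Y/3)
D(E) = √(-50/3 + E) (D(E) = √(E - 10/3*5) = √(E - 50/3) = √(-50/3 + E))
D(-23)² = (√(-150 + 9*(-23))/3)² = (√(-150 - 207)/3)² = (√(-357)/3)² = ((I*√357)/3)² = (I*√357/3)² = -119/3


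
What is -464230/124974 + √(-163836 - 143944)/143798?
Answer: -232115/62487 + I*√76945/71899 ≈ -3.7146 + 0.003858*I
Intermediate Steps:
-464230/124974 + √(-163836 - 143944)/143798 = -464230*1/124974 + √(-307780)*(1/143798) = -232115/62487 + (2*I*√76945)*(1/143798) = -232115/62487 + I*√76945/71899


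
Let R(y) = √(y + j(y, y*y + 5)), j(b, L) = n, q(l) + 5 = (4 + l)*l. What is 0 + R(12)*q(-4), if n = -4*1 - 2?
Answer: -5*√6 ≈ -12.247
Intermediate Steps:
n = -6 (n = -4 - 2 = -6)
q(l) = -5 + l*(4 + l) (q(l) = -5 + (4 + l)*l = -5 + l*(4 + l))
j(b, L) = -6
R(y) = √(-6 + y) (R(y) = √(y - 6) = √(-6 + y))
0 + R(12)*q(-4) = 0 + √(-6 + 12)*(-5 + (-4)² + 4*(-4)) = 0 + √6*(-5 + 16 - 16) = 0 + √6*(-5) = 0 - 5*√6 = -5*√6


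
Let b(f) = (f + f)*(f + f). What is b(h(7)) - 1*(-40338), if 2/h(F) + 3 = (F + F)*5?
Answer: 181077298/4489 ≈ 40338.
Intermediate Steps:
h(F) = 2/(-3 + 10*F) (h(F) = 2/(-3 + (F + F)*5) = 2/(-3 + (2*F)*5) = 2/(-3 + 10*F))
b(f) = 4*f² (b(f) = (2*f)*(2*f) = 4*f²)
b(h(7)) - 1*(-40338) = 4*(2/(-3 + 10*7))² - 1*(-40338) = 4*(2/(-3 + 70))² + 40338 = 4*(2/67)² + 40338 = 4*(4/4489) + 40338 = 16/4489 + 40338 = 181077298/4489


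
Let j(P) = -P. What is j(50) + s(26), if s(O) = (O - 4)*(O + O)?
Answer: 1094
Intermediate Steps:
s(O) = 2*O*(-4 + O) (s(O) = (-4 + O)*(2*O) = 2*O*(-4 + O))
j(50) + s(26) = -1*50 + 2*26*(-4 + 26) = -50 + 2*26*22 = -50 + 1144 = 1094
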